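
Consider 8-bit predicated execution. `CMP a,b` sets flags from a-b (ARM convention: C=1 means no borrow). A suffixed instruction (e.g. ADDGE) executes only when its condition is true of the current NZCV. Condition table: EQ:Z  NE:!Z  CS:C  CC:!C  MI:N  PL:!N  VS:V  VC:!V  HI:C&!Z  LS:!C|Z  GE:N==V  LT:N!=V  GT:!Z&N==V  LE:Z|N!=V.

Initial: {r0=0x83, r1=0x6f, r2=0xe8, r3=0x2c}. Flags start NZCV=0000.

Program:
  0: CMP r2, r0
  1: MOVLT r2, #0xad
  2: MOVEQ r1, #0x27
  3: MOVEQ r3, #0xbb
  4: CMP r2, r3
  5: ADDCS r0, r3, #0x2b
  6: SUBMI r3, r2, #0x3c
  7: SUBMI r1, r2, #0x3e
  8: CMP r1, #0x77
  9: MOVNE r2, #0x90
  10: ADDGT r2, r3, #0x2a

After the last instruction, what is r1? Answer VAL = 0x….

VAL = 0xaa

[0] flags=0010 → (cmp)
[1] flags=0010 LT?F → skip
[2] flags=0010 EQ?F → skip
[3] flags=0010 EQ?F → skip
[4] flags=1010 → (cmp)
[5] flags=1010 CS?T → r0=0x57
[6] flags=1010 MI?T → r3=0xac
[7] flags=1010 MI?T → r1=0xaa
[8] flags=0011 → (cmp)
[9] flags=0011 NE?T → r2=0x90
[10] flags=0011 GT?F → skip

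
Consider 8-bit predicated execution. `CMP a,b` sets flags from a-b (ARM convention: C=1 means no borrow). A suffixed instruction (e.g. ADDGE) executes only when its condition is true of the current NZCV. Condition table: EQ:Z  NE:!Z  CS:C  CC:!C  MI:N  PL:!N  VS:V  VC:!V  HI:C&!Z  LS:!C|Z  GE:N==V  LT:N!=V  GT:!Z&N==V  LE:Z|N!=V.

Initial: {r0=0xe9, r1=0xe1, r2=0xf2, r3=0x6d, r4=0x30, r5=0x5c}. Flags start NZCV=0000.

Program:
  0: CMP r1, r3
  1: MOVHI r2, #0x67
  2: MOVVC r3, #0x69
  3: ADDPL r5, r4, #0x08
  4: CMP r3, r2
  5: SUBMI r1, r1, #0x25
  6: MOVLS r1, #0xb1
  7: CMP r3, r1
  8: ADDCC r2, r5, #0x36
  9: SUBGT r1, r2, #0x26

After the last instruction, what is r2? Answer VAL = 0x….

VAL = 0x6e

[0] flags=0011 → (cmp)
[1] flags=0011 HI?T → r2=0x67
[2] flags=0011 VC?F → skip
[3] flags=0011 PL?T → r5=0x38
[4] flags=0010 → (cmp)
[5] flags=0010 MI?F → skip
[6] flags=0010 LS?F → skip
[7] flags=1001 → (cmp)
[8] flags=1001 CC?T → r2=0x6e
[9] flags=1001 GT?T → r1=0x48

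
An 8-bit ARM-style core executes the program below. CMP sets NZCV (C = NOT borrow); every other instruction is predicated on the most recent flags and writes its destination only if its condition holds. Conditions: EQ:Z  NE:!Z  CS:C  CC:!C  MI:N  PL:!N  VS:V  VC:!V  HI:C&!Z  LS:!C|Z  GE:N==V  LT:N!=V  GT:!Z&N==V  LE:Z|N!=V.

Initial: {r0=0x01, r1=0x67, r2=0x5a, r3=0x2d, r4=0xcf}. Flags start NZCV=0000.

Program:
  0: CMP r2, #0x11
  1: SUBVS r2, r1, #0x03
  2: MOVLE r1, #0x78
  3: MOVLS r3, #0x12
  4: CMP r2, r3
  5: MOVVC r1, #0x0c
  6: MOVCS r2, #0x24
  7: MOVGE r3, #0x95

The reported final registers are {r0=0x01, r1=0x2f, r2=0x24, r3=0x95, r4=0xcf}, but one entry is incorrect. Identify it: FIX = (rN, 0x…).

FIX = (r1, 0x0c)

[0] flags=0010 → (cmp)
[1] flags=0010 VS?F → skip
[2] flags=0010 LE?F → skip
[3] flags=0010 LS?F → skip
[4] flags=0010 → (cmp)
[5] flags=0010 VC?T → r1=0x0c
[6] flags=0010 CS?T → r2=0x24
[7] flags=0010 GE?T → r3=0x95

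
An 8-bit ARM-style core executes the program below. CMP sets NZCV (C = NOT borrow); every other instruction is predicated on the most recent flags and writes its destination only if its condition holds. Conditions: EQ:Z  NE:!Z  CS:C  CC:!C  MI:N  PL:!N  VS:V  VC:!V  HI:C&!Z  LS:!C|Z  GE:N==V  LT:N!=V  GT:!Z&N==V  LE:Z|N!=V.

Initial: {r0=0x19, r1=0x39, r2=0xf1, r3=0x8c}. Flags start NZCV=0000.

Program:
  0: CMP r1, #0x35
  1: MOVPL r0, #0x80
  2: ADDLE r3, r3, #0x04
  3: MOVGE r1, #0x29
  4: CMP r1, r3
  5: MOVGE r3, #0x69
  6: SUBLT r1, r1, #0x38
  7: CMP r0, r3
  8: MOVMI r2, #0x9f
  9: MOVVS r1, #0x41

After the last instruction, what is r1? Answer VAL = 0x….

[0] flags=0010 → (cmp)
[1] flags=0010 PL?T → r0=0x80
[2] flags=0010 LE?F → skip
[3] flags=0010 GE?T → r1=0x29
[4] flags=1001 → (cmp)
[5] flags=1001 GE?T → r3=0x69
[6] flags=1001 LT?F → skip
[7] flags=0011 → (cmp)
[8] flags=0011 MI?F → skip
[9] flags=0011 VS?T → r1=0x41

VAL = 0x41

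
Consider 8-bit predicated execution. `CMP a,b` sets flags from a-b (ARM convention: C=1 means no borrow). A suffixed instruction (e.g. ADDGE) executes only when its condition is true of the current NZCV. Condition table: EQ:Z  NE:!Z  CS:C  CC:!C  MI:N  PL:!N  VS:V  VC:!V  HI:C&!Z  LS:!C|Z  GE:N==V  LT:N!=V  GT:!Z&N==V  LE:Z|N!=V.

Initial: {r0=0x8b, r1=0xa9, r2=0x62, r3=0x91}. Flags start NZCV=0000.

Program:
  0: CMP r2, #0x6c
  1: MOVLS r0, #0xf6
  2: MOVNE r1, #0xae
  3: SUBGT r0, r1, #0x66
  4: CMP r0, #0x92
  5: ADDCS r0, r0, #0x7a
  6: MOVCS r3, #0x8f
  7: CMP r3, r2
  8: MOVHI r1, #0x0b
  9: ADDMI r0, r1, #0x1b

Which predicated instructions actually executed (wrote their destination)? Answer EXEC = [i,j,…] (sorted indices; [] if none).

EXEC = [1,2,5,6,8]

0: ✓ CMP  NZCV=1000
1: ✓ MOVLS  r0←0xf6
2: ✓ MOVNE  r1←0xae
3: · SUBGT
4: ✓ CMP  NZCV=0010
5: ✓ ADDCS  r0←0x70
6: ✓ MOVCS  r3←0x8f
7: ✓ CMP  NZCV=0011
8: ✓ MOVHI  r1←0x0b
9: · ADDMI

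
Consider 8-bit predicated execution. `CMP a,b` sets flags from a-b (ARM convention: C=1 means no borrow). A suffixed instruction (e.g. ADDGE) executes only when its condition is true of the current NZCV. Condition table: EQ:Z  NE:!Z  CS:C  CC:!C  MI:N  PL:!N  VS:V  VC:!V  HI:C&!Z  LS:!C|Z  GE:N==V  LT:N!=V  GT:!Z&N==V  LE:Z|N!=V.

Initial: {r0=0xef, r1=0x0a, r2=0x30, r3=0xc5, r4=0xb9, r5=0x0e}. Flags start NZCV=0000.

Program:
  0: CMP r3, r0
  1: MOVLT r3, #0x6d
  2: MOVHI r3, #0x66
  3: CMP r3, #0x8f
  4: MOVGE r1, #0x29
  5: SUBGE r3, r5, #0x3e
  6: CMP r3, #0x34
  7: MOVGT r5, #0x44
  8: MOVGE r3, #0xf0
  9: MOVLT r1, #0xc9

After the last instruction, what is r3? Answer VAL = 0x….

0: ✓ CMP  NZCV=1000
1: ✓ MOVLT  r3←0x6d
2: · MOVHI
3: ✓ CMP  NZCV=1001
4: ✓ MOVGE  r1←0x29
5: ✓ SUBGE  r3←0xd0
6: ✓ CMP  NZCV=1010
7: · MOVGT
8: · MOVGE
9: ✓ MOVLT  r1←0xc9

VAL = 0xd0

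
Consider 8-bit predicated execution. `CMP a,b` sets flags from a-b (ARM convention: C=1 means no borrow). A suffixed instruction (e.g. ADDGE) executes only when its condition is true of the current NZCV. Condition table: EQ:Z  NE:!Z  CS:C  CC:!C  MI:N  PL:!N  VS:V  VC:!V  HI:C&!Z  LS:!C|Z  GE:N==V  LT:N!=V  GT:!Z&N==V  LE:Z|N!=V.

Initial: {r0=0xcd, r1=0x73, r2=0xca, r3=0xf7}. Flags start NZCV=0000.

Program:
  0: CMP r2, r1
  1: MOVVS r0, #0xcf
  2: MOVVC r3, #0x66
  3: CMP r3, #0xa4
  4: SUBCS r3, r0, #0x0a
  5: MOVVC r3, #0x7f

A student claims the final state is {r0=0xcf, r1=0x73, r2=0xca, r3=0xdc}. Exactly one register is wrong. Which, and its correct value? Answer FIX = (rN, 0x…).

[0] flags=0011 → (cmp)
[1] flags=0011 VS?T → r0=0xcf
[2] flags=0011 VC?F → skip
[3] flags=0010 → (cmp)
[4] flags=0010 CS?T → r3=0xc5
[5] flags=0010 VC?T → r3=0x7f

FIX = (r3, 0x7f)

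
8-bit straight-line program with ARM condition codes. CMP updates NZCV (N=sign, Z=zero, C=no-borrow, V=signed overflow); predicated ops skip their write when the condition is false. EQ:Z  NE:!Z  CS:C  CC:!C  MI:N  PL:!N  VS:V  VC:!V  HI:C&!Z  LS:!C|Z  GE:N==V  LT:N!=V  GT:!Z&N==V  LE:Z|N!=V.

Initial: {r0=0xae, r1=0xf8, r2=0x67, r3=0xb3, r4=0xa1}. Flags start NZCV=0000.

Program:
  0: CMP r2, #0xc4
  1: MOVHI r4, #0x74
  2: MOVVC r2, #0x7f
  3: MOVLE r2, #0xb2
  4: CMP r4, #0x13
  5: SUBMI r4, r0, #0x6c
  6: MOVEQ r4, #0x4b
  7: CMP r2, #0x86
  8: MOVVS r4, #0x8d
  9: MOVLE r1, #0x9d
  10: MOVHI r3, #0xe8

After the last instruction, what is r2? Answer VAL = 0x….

[0] flags=1001 → (cmp)
[1] flags=1001 HI?F → skip
[2] flags=1001 VC?F → skip
[3] flags=1001 LE?F → skip
[4] flags=1010 → (cmp)
[5] flags=1010 MI?T → r4=0x42
[6] flags=1010 EQ?F → skip
[7] flags=1001 → (cmp)
[8] flags=1001 VS?T → r4=0x8d
[9] flags=1001 LE?F → skip
[10] flags=1001 HI?F → skip

VAL = 0x67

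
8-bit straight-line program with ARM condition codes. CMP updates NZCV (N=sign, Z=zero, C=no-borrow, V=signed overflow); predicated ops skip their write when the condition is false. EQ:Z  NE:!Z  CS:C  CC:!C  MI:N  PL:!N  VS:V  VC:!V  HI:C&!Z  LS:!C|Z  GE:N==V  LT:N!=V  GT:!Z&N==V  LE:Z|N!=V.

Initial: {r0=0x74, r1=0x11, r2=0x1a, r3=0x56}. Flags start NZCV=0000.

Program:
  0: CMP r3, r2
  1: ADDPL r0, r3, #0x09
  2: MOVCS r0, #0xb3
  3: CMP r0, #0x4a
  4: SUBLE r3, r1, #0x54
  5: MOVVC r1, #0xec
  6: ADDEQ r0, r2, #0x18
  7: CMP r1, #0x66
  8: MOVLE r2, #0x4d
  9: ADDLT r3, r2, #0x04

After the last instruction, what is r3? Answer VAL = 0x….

VAL = 0x51

0: ✓ CMP  NZCV=0010
1: ✓ ADDPL  r0←0x5f
2: ✓ MOVCS  r0←0xb3
3: ✓ CMP  NZCV=0011
4: ✓ SUBLE  r3←0xbd
5: · MOVVC
6: · ADDEQ
7: ✓ CMP  NZCV=1000
8: ✓ MOVLE  r2←0x4d
9: ✓ ADDLT  r3←0x51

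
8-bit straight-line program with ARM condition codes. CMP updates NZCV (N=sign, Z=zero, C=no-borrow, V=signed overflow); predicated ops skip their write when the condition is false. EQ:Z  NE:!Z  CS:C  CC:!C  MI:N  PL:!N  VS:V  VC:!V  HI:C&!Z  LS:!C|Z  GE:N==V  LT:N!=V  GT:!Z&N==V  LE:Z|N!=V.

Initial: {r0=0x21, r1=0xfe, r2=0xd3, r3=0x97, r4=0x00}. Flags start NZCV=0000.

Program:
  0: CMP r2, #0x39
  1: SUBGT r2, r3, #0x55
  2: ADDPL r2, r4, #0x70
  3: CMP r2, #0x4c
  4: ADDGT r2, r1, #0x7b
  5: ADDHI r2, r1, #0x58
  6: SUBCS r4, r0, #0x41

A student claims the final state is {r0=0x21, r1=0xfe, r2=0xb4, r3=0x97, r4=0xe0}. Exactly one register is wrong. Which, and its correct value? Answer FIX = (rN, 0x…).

FIX = (r2, 0x56)

[0] flags=1010 → (cmp)
[1] flags=1010 GT?F → skip
[2] flags=1010 PL?F → skip
[3] flags=1010 → (cmp)
[4] flags=1010 GT?F → skip
[5] flags=1010 HI?T → r2=0x56
[6] flags=1010 CS?T → r4=0xe0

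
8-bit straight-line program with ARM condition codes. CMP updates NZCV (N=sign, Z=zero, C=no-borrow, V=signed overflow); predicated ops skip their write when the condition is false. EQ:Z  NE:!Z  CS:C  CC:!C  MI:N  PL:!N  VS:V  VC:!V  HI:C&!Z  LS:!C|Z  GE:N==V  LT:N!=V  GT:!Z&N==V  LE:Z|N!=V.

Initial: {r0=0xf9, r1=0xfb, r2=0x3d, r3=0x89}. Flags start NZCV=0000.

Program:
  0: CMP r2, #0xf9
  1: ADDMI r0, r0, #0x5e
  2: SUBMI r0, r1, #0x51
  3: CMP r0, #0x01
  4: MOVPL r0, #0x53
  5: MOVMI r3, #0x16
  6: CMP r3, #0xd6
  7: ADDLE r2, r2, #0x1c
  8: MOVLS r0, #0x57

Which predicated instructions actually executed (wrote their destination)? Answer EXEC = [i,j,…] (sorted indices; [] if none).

EXEC = [5,8]

0: ✓ CMP  NZCV=0000
1: · ADDMI
2: · SUBMI
3: ✓ CMP  NZCV=1010
4: · MOVPL
5: ✓ MOVMI  r3←0x16
6: ✓ CMP  NZCV=0000
7: · ADDLE
8: ✓ MOVLS  r0←0x57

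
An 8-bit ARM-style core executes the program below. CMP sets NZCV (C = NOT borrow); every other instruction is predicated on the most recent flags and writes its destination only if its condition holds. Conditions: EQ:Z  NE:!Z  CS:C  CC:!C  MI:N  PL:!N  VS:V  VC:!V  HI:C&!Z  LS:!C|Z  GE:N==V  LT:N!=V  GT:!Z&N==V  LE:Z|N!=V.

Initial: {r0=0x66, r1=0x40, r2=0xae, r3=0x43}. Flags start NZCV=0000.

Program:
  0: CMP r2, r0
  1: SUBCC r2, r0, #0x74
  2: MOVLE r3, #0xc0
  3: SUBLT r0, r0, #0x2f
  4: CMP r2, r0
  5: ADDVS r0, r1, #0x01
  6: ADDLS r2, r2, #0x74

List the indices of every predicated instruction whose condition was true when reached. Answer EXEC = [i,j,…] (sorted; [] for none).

EXEC = [2,3,5]

0: ✓ CMP  NZCV=0011
1: · SUBCC
2: ✓ MOVLE  r3←0xc0
3: ✓ SUBLT  r0←0x37
4: ✓ CMP  NZCV=0011
5: ✓ ADDVS  r0←0x41
6: · ADDLS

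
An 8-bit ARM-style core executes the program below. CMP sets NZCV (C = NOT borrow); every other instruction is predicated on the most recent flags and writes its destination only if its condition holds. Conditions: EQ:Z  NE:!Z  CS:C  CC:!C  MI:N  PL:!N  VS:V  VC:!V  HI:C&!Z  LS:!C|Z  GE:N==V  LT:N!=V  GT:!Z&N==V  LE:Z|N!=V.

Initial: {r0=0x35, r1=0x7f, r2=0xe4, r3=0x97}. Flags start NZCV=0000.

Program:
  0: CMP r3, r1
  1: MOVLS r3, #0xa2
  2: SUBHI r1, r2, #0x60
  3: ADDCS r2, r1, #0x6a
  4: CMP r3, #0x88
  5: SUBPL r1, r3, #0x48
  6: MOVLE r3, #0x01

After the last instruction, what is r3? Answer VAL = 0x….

VAL = 0x97

[0] flags=0011 → (cmp)
[1] flags=0011 LS?F → skip
[2] flags=0011 HI?T → r1=0x84
[3] flags=0011 CS?T → r2=0xee
[4] flags=0010 → (cmp)
[5] flags=0010 PL?T → r1=0x4f
[6] flags=0010 LE?F → skip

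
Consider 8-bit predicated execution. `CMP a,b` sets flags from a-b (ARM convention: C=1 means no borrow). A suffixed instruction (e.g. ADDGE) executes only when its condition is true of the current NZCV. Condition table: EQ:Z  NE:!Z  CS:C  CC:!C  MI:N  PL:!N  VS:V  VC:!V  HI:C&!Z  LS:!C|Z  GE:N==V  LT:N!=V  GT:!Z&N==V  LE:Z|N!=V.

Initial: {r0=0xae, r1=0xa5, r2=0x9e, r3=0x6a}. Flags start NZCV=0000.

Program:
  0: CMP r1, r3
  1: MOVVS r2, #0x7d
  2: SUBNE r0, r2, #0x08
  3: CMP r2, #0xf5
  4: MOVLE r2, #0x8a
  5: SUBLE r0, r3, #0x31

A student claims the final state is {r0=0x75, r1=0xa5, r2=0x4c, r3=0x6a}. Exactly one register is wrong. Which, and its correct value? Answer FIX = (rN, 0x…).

FIX = (r2, 0x7d)

[0] flags=0011 → (cmp)
[1] flags=0011 VS?T → r2=0x7d
[2] flags=0011 NE?T → r0=0x75
[3] flags=1001 → (cmp)
[4] flags=1001 LE?F → skip
[5] flags=1001 LE?F → skip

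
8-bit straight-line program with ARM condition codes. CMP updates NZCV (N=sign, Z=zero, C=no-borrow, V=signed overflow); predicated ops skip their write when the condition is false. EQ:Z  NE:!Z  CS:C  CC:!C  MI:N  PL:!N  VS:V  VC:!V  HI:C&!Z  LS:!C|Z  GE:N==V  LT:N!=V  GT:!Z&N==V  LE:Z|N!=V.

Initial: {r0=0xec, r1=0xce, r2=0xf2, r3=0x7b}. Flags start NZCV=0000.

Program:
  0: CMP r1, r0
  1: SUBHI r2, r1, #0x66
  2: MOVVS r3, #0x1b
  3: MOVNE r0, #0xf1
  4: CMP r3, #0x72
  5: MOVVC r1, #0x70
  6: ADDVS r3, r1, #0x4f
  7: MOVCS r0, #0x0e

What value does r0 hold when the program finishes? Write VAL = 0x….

0: ✓ CMP  NZCV=1000
1: · SUBHI
2: · MOVVS
3: ✓ MOVNE  r0←0xf1
4: ✓ CMP  NZCV=0010
5: ✓ MOVVC  r1←0x70
6: · ADDVS
7: ✓ MOVCS  r0←0x0e

VAL = 0x0e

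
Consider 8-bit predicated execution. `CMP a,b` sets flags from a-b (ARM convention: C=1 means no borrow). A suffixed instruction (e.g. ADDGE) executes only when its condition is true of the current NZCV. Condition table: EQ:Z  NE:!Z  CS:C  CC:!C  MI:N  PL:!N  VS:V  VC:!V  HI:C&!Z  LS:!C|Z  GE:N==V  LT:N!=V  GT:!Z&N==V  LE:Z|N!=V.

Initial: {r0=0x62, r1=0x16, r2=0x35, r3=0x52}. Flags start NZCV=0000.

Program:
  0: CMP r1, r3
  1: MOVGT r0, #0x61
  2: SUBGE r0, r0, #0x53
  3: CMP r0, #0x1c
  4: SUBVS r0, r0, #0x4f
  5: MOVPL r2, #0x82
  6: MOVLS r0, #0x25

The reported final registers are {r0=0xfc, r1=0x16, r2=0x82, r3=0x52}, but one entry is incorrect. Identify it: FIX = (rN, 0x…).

FIX = (r0, 0x62)

[0] flags=1000 → (cmp)
[1] flags=1000 GT?F → skip
[2] flags=1000 GE?F → skip
[3] flags=0010 → (cmp)
[4] flags=0010 VS?F → skip
[5] flags=0010 PL?T → r2=0x82
[6] flags=0010 LS?F → skip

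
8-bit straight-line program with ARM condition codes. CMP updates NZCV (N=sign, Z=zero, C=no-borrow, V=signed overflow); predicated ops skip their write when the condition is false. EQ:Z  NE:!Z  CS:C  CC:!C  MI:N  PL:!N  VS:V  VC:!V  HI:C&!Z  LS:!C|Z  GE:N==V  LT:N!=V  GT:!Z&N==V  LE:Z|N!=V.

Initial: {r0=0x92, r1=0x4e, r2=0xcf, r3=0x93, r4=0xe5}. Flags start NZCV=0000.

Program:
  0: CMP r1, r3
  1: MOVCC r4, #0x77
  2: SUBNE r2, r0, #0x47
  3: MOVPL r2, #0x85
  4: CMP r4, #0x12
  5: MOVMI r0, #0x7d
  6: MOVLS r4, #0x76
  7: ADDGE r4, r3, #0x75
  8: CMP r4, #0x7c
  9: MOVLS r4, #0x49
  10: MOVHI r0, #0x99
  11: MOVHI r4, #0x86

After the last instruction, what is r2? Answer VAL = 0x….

VAL = 0x4b

[0] flags=1001 → (cmp)
[1] flags=1001 CC?T → r4=0x77
[2] flags=1001 NE?T → r2=0x4b
[3] flags=1001 PL?F → skip
[4] flags=0010 → (cmp)
[5] flags=0010 MI?F → skip
[6] flags=0010 LS?F → skip
[7] flags=0010 GE?T → r4=0x08
[8] flags=1000 → (cmp)
[9] flags=1000 LS?T → r4=0x49
[10] flags=1000 HI?F → skip
[11] flags=1000 HI?F → skip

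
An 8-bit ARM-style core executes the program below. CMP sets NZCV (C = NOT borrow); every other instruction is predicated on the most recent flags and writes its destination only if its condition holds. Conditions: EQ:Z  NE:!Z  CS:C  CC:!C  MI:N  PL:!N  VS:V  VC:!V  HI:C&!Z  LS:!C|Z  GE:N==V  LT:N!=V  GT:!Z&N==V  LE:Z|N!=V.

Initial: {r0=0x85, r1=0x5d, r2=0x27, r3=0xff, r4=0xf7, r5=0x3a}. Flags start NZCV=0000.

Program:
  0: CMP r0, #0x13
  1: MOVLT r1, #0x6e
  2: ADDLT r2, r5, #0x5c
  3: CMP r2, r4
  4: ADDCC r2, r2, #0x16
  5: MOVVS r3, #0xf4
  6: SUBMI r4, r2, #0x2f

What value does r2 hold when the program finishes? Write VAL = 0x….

[0] flags=0011 → (cmp)
[1] flags=0011 LT?T → r1=0x6e
[2] flags=0011 LT?T → r2=0x96
[3] flags=1000 → (cmp)
[4] flags=1000 CC?T → r2=0xac
[5] flags=1000 VS?F → skip
[6] flags=1000 MI?T → r4=0x7d

VAL = 0xac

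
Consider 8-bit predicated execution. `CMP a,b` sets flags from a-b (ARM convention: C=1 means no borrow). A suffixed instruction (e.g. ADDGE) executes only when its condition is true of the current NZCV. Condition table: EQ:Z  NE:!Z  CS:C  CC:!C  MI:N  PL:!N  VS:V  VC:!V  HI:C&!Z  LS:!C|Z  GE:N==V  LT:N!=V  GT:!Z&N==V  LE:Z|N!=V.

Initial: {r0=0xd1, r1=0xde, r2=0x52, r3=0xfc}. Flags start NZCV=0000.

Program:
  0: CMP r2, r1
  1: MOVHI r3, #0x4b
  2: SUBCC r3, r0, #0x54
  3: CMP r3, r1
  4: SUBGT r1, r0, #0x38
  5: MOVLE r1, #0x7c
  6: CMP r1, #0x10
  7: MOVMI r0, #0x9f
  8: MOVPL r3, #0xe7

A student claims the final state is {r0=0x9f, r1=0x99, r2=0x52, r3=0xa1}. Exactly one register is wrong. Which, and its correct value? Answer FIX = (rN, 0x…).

[0] flags=0000 → (cmp)
[1] flags=0000 HI?F → skip
[2] flags=0000 CC?T → r3=0x7d
[3] flags=1001 → (cmp)
[4] flags=1001 GT?T → r1=0x99
[5] flags=1001 LE?F → skip
[6] flags=1010 → (cmp)
[7] flags=1010 MI?T → r0=0x9f
[8] flags=1010 PL?F → skip

FIX = (r3, 0x7d)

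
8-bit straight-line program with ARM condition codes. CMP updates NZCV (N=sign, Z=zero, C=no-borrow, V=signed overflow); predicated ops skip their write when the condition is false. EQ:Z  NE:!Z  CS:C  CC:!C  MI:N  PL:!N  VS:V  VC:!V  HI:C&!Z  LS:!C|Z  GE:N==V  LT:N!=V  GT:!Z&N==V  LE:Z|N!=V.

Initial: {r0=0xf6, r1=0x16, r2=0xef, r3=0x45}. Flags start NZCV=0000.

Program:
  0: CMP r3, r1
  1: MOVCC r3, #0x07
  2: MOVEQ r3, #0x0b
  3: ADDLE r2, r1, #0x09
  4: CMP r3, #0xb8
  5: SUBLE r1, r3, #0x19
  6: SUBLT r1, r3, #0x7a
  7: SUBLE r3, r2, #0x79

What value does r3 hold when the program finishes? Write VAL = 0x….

0: ✓ CMP  NZCV=0010
1: · MOVCC
2: · MOVEQ
3: · ADDLE
4: ✓ CMP  NZCV=1001
5: · SUBLE
6: · SUBLT
7: · SUBLE

VAL = 0x45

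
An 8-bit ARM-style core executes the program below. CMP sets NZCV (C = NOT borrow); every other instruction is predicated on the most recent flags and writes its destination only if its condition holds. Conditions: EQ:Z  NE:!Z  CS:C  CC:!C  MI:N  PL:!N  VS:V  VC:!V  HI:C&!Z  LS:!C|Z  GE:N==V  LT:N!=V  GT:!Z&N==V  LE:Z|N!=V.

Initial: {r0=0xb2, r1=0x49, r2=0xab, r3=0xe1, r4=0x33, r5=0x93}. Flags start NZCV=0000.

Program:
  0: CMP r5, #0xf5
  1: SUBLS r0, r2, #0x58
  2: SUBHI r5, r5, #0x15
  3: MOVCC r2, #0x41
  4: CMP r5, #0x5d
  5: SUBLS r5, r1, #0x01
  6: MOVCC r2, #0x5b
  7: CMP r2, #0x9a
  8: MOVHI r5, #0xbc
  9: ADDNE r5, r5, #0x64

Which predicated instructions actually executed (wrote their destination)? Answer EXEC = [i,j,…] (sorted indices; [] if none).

[0] flags=1000 → (cmp)
[1] flags=1000 LS?T → r0=0x53
[2] flags=1000 HI?F → skip
[3] flags=1000 CC?T → r2=0x41
[4] flags=0011 → (cmp)
[5] flags=0011 LS?F → skip
[6] flags=0011 CC?F → skip
[7] flags=1001 → (cmp)
[8] flags=1001 HI?F → skip
[9] flags=1001 NE?T → r5=0xf7

EXEC = [1,3,9]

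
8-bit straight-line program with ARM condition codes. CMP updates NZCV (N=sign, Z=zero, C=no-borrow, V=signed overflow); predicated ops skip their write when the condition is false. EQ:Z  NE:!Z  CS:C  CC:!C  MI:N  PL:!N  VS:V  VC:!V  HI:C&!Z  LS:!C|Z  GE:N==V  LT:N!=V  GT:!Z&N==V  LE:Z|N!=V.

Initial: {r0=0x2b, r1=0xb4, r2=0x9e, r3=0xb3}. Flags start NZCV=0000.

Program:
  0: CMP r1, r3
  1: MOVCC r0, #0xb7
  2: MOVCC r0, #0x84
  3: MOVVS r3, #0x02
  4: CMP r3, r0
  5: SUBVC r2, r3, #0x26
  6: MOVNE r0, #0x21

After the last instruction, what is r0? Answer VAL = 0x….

VAL = 0x21

[0] flags=0010 → (cmp)
[1] flags=0010 CC?F → skip
[2] flags=0010 CC?F → skip
[3] flags=0010 VS?F → skip
[4] flags=1010 → (cmp)
[5] flags=1010 VC?T → r2=0x8d
[6] flags=1010 NE?T → r0=0x21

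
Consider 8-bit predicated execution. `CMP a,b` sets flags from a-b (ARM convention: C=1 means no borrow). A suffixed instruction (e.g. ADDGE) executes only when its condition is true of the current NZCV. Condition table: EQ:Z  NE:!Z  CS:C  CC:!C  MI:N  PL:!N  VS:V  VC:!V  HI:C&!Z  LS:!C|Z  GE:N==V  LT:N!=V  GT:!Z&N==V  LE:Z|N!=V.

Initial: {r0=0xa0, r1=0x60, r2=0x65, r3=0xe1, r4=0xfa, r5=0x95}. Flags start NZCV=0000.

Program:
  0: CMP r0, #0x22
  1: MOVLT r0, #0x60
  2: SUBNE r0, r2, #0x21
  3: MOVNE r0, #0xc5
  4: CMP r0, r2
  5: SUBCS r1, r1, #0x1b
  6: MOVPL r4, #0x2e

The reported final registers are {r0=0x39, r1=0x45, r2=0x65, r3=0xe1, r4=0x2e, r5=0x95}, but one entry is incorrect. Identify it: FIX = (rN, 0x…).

FIX = (r0, 0xc5)

[0] flags=0011 → (cmp)
[1] flags=0011 LT?T → r0=0x60
[2] flags=0011 NE?T → r0=0x44
[3] flags=0011 NE?T → r0=0xc5
[4] flags=0011 → (cmp)
[5] flags=0011 CS?T → r1=0x45
[6] flags=0011 PL?T → r4=0x2e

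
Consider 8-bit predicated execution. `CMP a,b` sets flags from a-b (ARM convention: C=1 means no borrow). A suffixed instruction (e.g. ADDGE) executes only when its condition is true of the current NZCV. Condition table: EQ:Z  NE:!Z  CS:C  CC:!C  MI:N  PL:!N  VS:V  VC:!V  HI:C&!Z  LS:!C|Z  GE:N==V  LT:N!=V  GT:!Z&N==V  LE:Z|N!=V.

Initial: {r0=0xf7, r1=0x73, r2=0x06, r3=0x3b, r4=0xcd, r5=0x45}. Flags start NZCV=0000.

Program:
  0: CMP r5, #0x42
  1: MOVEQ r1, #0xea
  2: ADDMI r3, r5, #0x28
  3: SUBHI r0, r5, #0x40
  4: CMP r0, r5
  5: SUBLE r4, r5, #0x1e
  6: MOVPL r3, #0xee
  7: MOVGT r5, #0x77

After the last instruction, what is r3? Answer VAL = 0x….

VAL = 0x3b

[0] flags=0010 → (cmp)
[1] flags=0010 EQ?F → skip
[2] flags=0010 MI?F → skip
[3] flags=0010 HI?T → r0=0x05
[4] flags=1000 → (cmp)
[5] flags=1000 LE?T → r4=0x27
[6] flags=1000 PL?F → skip
[7] flags=1000 GT?F → skip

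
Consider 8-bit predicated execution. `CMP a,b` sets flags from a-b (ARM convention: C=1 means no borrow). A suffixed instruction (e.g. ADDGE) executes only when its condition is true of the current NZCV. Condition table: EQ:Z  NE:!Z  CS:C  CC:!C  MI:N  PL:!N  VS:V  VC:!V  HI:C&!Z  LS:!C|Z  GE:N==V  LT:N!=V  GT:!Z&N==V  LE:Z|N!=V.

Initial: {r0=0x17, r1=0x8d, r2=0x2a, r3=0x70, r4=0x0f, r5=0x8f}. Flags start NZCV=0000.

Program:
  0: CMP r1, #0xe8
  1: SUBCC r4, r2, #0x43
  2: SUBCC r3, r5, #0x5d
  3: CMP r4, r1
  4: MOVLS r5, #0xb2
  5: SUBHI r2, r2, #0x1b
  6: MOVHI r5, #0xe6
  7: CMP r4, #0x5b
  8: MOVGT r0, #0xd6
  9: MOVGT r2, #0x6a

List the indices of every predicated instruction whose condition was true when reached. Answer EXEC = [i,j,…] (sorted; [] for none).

0: ✓ CMP  NZCV=1000
1: ✓ SUBCC  r4←0xe7
2: ✓ SUBCC  r3←0x32
3: ✓ CMP  NZCV=0010
4: · MOVLS
5: ✓ SUBHI  r2←0x0f
6: ✓ MOVHI  r5←0xe6
7: ✓ CMP  NZCV=1010
8: · MOVGT
9: · MOVGT

EXEC = [1,2,5,6]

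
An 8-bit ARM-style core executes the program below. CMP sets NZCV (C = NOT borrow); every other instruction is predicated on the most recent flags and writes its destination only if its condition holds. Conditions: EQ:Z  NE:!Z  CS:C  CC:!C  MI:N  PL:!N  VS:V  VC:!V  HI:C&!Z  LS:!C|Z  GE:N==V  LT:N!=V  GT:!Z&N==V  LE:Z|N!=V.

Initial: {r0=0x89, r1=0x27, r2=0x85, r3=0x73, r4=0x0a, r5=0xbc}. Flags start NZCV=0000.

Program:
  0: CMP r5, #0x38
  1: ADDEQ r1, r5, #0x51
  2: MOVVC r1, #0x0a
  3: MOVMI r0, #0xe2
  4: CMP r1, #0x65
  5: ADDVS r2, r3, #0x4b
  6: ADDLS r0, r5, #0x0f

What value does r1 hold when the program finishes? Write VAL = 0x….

0: ✓ CMP  NZCV=1010
1: · ADDEQ
2: ✓ MOVVC  r1←0x0a
3: ✓ MOVMI  r0←0xe2
4: ✓ CMP  NZCV=1000
5: · ADDVS
6: ✓ ADDLS  r0←0xcb

VAL = 0x0a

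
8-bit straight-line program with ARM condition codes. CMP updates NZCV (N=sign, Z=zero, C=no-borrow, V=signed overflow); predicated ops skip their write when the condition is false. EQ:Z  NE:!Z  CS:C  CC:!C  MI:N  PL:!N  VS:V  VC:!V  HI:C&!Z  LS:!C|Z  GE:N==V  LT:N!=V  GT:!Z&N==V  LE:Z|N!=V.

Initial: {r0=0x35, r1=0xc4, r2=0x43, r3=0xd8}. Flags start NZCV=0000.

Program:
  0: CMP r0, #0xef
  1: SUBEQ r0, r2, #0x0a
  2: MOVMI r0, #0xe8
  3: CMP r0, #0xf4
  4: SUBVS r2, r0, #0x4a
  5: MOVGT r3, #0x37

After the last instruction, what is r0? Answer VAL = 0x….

VAL = 0x35

0: ✓ CMP  NZCV=0000
1: · SUBEQ
2: · MOVMI
3: ✓ CMP  NZCV=0000
4: · SUBVS
5: ✓ MOVGT  r3←0x37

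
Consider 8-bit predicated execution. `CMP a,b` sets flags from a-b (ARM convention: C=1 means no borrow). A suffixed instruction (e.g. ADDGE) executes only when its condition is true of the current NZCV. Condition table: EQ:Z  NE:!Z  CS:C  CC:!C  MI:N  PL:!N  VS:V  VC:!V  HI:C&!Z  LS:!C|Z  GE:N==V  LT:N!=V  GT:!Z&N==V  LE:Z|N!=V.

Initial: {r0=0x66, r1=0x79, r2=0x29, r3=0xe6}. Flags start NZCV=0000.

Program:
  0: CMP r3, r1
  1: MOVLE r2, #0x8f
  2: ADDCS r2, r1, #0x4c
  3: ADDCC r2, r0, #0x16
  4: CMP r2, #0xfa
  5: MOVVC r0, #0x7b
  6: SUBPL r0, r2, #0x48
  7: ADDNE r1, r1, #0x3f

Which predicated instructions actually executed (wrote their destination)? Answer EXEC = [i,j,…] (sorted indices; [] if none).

EXEC = [1,2,5,7]

0: ✓ CMP  NZCV=0011
1: ✓ MOVLE  r2←0x8f
2: ✓ ADDCS  r2←0xc5
3: · ADDCC
4: ✓ CMP  NZCV=1000
5: ✓ MOVVC  r0←0x7b
6: · SUBPL
7: ✓ ADDNE  r1←0xb8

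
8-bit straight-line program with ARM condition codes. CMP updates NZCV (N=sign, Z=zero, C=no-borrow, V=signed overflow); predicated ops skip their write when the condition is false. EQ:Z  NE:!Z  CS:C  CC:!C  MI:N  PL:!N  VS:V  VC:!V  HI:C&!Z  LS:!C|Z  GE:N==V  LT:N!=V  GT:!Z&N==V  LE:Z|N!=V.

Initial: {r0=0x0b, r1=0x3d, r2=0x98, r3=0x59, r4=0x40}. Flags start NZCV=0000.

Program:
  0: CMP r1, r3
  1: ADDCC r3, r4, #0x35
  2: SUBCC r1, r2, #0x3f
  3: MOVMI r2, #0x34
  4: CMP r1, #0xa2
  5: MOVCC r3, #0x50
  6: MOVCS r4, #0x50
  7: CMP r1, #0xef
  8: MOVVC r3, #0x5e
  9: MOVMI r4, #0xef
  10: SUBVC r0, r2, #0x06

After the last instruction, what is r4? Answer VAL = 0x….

0: ✓ CMP  NZCV=1000
1: ✓ ADDCC  r3←0x75
2: ✓ SUBCC  r1←0x59
3: ✓ MOVMI  r2←0x34
4: ✓ CMP  NZCV=1001
5: ✓ MOVCC  r3←0x50
6: · MOVCS
7: ✓ CMP  NZCV=0000
8: ✓ MOVVC  r3←0x5e
9: · MOVMI
10: ✓ SUBVC  r0←0x2e

VAL = 0x40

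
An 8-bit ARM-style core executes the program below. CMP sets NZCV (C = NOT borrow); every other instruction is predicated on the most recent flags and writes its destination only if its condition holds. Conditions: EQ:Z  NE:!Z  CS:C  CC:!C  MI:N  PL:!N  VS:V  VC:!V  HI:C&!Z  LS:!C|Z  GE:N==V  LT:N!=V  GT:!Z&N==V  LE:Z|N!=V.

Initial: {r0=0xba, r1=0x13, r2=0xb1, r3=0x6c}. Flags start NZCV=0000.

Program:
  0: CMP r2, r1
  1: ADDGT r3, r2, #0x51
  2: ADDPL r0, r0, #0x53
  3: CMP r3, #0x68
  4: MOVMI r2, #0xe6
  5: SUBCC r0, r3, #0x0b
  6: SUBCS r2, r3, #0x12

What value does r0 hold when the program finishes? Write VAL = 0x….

VAL = 0xba

[0] flags=1010 → (cmp)
[1] flags=1010 GT?F → skip
[2] flags=1010 PL?F → skip
[3] flags=0010 → (cmp)
[4] flags=0010 MI?F → skip
[5] flags=0010 CC?F → skip
[6] flags=0010 CS?T → r2=0x5a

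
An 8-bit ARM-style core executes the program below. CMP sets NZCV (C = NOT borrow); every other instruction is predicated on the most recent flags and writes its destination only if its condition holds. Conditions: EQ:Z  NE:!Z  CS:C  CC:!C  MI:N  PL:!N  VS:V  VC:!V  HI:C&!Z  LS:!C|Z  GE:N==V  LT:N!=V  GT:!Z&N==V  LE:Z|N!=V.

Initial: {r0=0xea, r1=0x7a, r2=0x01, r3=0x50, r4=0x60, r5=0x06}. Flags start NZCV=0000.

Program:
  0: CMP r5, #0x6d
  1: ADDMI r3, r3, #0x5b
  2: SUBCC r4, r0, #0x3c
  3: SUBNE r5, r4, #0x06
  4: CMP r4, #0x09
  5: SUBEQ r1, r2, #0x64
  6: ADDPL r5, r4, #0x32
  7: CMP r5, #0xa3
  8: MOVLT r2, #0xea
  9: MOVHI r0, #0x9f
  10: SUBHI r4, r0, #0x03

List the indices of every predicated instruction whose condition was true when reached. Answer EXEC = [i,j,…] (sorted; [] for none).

EXEC = [1,2,3,9,10]

0: ✓ CMP  NZCV=1000
1: ✓ ADDMI  r3←0xab
2: ✓ SUBCC  r4←0xae
3: ✓ SUBNE  r5←0xa8
4: ✓ CMP  NZCV=1010
5: · SUBEQ
6: · ADDPL
7: ✓ CMP  NZCV=0010
8: · MOVLT
9: ✓ MOVHI  r0←0x9f
10: ✓ SUBHI  r4←0x9c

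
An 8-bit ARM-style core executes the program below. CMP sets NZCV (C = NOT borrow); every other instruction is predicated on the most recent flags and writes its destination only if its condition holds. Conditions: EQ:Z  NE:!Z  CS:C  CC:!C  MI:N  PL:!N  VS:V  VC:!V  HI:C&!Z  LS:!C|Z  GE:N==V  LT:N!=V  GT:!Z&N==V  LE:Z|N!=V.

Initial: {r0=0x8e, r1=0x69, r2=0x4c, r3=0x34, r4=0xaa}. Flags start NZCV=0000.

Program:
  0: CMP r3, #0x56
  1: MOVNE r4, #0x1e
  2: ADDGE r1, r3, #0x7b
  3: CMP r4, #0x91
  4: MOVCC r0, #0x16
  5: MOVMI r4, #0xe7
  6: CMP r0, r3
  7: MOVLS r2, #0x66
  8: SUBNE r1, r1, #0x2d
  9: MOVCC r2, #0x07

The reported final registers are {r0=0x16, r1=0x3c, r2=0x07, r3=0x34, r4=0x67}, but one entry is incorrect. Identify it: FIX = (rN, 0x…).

[0] flags=1000 → (cmp)
[1] flags=1000 NE?T → r4=0x1e
[2] flags=1000 GE?F → skip
[3] flags=1001 → (cmp)
[4] flags=1001 CC?T → r0=0x16
[5] flags=1001 MI?T → r4=0xe7
[6] flags=1000 → (cmp)
[7] flags=1000 LS?T → r2=0x66
[8] flags=1000 NE?T → r1=0x3c
[9] flags=1000 CC?T → r2=0x07

FIX = (r4, 0xe7)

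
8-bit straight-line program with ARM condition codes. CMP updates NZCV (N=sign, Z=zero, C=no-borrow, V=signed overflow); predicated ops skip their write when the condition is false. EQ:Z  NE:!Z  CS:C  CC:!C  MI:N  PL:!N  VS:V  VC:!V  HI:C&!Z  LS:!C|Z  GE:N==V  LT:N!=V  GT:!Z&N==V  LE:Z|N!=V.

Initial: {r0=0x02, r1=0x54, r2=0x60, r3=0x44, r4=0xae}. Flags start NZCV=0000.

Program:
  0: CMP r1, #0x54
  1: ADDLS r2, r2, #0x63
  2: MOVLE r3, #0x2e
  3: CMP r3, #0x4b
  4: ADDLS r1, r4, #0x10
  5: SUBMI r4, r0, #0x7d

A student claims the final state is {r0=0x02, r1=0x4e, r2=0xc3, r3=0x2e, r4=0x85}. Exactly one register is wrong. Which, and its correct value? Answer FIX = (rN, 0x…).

FIX = (r1, 0xbe)

[0] flags=0110 → (cmp)
[1] flags=0110 LS?T → r2=0xc3
[2] flags=0110 LE?T → r3=0x2e
[3] flags=1000 → (cmp)
[4] flags=1000 LS?T → r1=0xbe
[5] flags=1000 MI?T → r4=0x85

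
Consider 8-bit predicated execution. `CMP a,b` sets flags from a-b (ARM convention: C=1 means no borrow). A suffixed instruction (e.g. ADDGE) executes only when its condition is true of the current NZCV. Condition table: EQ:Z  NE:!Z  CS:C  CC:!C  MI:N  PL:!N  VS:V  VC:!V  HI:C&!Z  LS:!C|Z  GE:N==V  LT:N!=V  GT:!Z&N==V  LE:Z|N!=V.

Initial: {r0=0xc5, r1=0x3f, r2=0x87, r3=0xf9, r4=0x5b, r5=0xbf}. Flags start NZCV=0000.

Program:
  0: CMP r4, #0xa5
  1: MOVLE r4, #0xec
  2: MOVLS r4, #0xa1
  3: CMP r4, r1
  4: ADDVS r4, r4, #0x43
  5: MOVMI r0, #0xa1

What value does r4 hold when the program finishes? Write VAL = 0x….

[0] flags=1001 → (cmp)
[1] flags=1001 LE?F → skip
[2] flags=1001 LS?T → r4=0xa1
[3] flags=0011 → (cmp)
[4] flags=0011 VS?T → r4=0xe4
[5] flags=0011 MI?F → skip

VAL = 0xe4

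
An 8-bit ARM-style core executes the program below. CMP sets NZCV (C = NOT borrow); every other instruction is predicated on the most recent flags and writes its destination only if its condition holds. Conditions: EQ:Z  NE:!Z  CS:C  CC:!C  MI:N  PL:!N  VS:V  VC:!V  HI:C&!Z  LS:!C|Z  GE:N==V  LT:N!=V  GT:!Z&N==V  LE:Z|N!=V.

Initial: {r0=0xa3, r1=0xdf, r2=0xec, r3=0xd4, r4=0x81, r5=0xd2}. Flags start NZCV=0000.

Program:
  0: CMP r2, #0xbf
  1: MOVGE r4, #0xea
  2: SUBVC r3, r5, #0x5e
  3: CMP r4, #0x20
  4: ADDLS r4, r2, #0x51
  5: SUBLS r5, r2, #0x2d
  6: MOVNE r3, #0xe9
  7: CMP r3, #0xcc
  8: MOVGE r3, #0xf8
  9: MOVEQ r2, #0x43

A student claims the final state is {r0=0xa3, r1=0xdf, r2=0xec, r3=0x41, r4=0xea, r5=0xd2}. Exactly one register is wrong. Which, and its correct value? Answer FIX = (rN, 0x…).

[0] flags=0010 → (cmp)
[1] flags=0010 GE?T → r4=0xea
[2] flags=0010 VC?T → r3=0x74
[3] flags=1010 → (cmp)
[4] flags=1010 LS?F → skip
[5] flags=1010 LS?F → skip
[6] flags=1010 NE?T → r3=0xe9
[7] flags=0010 → (cmp)
[8] flags=0010 GE?T → r3=0xf8
[9] flags=0010 EQ?F → skip

FIX = (r3, 0xf8)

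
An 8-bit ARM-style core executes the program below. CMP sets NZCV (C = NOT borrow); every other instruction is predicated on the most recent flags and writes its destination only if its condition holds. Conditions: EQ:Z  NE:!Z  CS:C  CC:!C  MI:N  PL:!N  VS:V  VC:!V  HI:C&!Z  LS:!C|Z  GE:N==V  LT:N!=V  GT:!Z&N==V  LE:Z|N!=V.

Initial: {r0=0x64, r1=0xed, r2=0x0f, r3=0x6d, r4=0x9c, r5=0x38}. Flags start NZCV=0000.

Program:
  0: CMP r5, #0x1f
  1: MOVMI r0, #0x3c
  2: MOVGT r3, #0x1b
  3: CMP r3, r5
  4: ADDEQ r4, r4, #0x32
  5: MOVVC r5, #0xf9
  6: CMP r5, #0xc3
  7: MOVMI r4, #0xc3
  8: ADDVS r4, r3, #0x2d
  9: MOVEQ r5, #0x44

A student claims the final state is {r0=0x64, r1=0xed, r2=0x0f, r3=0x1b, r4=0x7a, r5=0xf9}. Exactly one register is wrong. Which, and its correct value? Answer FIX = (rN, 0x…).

0: ✓ CMP  NZCV=0010
1: · MOVMI
2: ✓ MOVGT  r3←0x1b
3: ✓ CMP  NZCV=1000
4: · ADDEQ
5: ✓ MOVVC  r5←0xf9
6: ✓ CMP  NZCV=0010
7: · MOVMI
8: · ADDVS
9: · MOVEQ

FIX = (r4, 0x9c)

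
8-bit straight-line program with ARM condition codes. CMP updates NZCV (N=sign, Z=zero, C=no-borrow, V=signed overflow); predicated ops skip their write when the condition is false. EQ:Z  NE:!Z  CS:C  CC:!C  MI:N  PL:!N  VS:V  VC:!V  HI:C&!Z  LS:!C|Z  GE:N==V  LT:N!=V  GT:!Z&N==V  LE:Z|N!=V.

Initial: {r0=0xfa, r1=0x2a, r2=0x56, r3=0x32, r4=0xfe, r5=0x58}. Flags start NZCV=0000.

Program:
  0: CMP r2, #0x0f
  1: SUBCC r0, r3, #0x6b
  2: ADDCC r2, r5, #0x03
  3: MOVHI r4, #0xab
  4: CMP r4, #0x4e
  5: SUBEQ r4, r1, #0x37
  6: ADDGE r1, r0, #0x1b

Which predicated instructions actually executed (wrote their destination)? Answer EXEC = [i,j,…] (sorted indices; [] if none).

EXEC = [3]

0: ✓ CMP  NZCV=0010
1: · SUBCC
2: · ADDCC
3: ✓ MOVHI  r4←0xab
4: ✓ CMP  NZCV=0011
5: · SUBEQ
6: · ADDGE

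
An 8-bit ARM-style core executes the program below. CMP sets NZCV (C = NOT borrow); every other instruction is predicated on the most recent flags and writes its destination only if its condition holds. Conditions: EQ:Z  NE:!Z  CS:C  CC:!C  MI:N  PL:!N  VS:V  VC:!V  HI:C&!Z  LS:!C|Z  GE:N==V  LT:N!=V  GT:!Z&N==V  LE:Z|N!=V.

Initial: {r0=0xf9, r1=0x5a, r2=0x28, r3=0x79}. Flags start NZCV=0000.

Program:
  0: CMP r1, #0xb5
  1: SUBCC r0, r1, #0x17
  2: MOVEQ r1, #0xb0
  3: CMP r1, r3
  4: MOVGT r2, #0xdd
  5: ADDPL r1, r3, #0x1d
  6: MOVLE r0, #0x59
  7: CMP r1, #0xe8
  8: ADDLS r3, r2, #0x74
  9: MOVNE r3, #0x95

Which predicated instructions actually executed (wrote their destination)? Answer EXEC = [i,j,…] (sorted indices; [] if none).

EXEC = [1,6,8,9]

0: ✓ CMP  NZCV=1001
1: ✓ SUBCC  r0←0x43
2: · MOVEQ
3: ✓ CMP  NZCV=1000
4: · MOVGT
5: · ADDPL
6: ✓ MOVLE  r0←0x59
7: ✓ CMP  NZCV=0000
8: ✓ ADDLS  r3←0x9c
9: ✓ MOVNE  r3←0x95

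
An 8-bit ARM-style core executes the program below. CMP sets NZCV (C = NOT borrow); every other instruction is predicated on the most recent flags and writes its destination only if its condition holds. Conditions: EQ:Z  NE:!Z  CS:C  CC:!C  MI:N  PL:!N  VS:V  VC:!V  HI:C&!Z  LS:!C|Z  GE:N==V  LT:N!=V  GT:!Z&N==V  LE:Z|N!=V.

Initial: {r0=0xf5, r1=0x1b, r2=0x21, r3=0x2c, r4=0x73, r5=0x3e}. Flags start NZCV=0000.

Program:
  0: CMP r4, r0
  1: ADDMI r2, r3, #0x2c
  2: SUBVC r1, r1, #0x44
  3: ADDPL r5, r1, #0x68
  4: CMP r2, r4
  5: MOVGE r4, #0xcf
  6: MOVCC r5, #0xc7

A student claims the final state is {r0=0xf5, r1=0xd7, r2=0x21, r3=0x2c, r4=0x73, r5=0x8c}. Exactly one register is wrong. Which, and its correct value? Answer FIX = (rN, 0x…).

[0] flags=0000 → (cmp)
[1] flags=0000 MI?F → skip
[2] flags=0000 VC?T → r1=0xd7
[3] flags=0000 PL?T → r5=0x3f
[4] flags=1000 → (cmp)
[5] flags=1000 GE?F → skip
[6] flags=1000 CC?T → r5=0xc7

FIX = (r5, 0xc7)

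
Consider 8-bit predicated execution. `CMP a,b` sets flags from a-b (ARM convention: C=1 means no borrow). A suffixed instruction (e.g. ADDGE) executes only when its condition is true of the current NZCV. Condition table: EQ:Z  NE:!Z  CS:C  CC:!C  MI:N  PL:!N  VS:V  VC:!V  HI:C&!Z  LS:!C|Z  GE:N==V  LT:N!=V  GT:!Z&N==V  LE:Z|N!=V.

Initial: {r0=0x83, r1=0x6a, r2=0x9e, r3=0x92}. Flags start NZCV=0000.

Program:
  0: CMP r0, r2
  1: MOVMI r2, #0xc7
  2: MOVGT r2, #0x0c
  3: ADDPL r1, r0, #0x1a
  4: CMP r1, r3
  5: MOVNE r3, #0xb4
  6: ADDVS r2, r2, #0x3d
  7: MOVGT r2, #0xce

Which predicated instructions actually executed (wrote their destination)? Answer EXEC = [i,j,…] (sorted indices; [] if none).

0: ✓ CMP  NZCV=1000
1: ✓ MOVMI  r2←0xc7
2: · MOVGT
3: · ADDPL
4: ✓ CMP  NZCV=1001
5: ✓ MOVNE  r3←0xb4
6: ✓ ADDVS  r2←0x04
7: ✓ MOVGT  r2←0xce

EXEC = [1,5,6,7]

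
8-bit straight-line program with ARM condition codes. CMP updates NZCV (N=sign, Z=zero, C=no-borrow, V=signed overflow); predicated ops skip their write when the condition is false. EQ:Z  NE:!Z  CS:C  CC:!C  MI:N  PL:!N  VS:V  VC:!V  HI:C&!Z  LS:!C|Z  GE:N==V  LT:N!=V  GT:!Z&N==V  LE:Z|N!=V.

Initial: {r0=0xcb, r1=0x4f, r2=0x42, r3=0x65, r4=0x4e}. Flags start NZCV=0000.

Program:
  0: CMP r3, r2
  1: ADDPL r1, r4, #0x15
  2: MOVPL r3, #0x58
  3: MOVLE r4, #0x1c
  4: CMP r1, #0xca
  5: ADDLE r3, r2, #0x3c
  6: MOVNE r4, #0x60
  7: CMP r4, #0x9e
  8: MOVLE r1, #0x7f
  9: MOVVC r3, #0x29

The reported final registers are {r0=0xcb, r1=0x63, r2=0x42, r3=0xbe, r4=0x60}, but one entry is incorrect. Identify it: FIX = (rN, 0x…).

FIX = (r3, 0x58)

[0] flags=0010 → (cmp)
[1] flags=0010 PL?T → r1=0x63
[2] flags=0010 PL?T → r3=0x58
[3] flags=0010 LE?F → skip
[4] flags=1001 → (cmp)
[5] flags=1001 LE?F → skip
[6] flags=1001 NE?T → r4=0x60
[7] flags=1001 → (cmp)
[8] flags=1001 LE?F → skip
[9] flags=1001 VC?F → skip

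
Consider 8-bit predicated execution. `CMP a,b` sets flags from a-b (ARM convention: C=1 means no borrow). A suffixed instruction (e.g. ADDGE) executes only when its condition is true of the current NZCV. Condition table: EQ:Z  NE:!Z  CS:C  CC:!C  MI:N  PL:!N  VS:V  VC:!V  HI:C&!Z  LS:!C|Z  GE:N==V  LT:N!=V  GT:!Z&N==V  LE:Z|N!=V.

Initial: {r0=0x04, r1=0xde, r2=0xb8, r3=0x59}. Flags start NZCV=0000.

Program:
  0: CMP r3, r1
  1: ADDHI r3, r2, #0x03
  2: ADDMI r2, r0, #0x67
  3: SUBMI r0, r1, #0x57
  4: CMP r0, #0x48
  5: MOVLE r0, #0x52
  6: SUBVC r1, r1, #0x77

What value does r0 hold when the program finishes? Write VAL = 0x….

VAL = 0x52

[0] flags=0000 → (cmp)
[1] flags=0000 HI?F → skip
[2] flags=0000 MI?F → skip
[3] flags=0000 MI?F → skip
[4] flags=1000 → (cmp)
[5] flags=1000 LE?T → r0=0x52
[6] flags=1000 VC?T → r1=0x67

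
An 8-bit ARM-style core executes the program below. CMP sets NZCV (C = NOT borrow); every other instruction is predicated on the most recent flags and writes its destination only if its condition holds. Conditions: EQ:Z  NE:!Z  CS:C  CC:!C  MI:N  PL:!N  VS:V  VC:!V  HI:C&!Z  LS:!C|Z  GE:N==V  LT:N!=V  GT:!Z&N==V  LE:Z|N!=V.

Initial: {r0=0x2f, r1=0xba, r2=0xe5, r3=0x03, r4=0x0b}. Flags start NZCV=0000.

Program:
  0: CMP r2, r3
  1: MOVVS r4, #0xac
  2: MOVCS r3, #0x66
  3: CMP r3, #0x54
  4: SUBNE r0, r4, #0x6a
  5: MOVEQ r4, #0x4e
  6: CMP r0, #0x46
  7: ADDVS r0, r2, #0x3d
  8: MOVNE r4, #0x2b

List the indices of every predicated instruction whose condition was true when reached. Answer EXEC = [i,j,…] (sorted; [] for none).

[0] flags=1010 → (cmp)
[1] flags=1010 VS?F → skip
[2] flags=1010 CS?T → r3=0x66
[3] flags=0010 → (cmp)
[4] flags=0010 NE?T → r0=0xa1
[5] flags=0010 EQ?F → skip
[6] flags=0011 → (cmp)
[7] flags=0011 VS?T → r0=0x22
[8] flags=0011 NE?T → r4=0x2b

EXEC = [2,4,7,8]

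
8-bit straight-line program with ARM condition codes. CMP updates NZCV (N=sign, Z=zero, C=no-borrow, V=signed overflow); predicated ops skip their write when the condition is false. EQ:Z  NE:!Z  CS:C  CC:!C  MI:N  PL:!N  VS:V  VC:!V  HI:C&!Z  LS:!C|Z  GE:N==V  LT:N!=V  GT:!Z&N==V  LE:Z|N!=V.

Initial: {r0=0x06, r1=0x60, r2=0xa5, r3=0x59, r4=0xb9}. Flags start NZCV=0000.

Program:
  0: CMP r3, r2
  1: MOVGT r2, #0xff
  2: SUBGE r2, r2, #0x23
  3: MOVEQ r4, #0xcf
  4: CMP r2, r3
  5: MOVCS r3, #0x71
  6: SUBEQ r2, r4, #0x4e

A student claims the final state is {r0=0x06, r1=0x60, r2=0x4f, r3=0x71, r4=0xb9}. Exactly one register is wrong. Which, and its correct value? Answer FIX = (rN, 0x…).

FIX = (r2, 0xdc)

[0] flags=1001 → (cmp)
[1] flags=1001 GT?T → r2=0xff
[2] flags=1001 GE?T → r2=0xdc
[3] flags=1001 EQ?F → skip
[4] flags=1010 → (cmp)
[5] flags=1010 CS?T → r3=0x71
[6] flags=1010 EQ?F → skip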